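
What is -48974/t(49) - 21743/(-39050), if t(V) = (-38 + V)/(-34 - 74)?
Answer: 18776653343/39050 ≈ 4.8084e+5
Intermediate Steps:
t(V) = 19/54 - V/108 (t(V) = (-38 + V)/(-108) = (-38 + V)*(-1/108) = 19/54 - V/108)
-48974/t(49) - 21743/(-39050) = -48974/(19/54 - 1/108*49) - 21743/(-39050) = -48974/(19/54 - 49/108) - 21743*(-1/39050) = -48974/(-11/108) + 21743/39050 = -48974*(-108/11) + 21743/39050 = 5289192/11 + 21743/39050 = 18776653343/39050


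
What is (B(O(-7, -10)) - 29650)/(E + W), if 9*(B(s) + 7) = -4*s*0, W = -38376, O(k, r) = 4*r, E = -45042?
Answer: 29657/83418 ≈ 0.35552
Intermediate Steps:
B(s) = -7 (B(s) = -7 + (-4*s*0)/9 = -7 + (⅑)*0 = -7 + 0 = -7)
(B(O(-7, -10)) - 29650)/(E + W) = (-7 - 29650)/(-45042 - 38376) = -29657/(-83418) = -29657*(-1/83418) = 29657/83418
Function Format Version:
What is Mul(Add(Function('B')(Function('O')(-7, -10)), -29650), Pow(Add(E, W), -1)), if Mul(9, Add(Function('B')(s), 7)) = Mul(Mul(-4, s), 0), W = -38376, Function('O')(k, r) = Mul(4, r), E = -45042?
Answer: Rational(29657, 83418) ≈ 0.35552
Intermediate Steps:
Function('B')(s) = -7 (Function('B')(s) = Add(-7, Mul(Rational(1, 9), Mul(Mul(-4, s), 0))) = Add(-7, Mul(Rational(1, 9), 0)) = Add(-7, 0) = -7)
Mul(Add(Function('B')(Function('O')(-7, -10)), -29650), Pow(Add(E, W), -1)) = Mul(Add(-7, -29650), Pow(Add(-45042, -38376), -1)) = Mul(-29657, Pow(-83418, -1)) = Mul(-29657, Rational(-1, 83418)) = Rational(29657, 83418)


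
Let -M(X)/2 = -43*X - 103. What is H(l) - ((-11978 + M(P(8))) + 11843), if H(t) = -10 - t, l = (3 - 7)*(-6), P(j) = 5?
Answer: -535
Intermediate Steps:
M(X) = 206 + 86*X (M(X) = -2*(-43*X - 103) = -2*(-103 - 43*X) = 206 + 86*X)
l = 24 (l = -4*(-6) = 24)
H(l) - ((-11978 + M(P(8))) + 11843) = (-10 - 1*24) - ((-11978 + (206 + 86*5)) + 11843) = (-10 - 24) - ((-11978 + (206 + 430)) + 11843) = -34 - ((-11978 + 636) + 11843) = -34 - (-11342 + 11843) = -34 - 1*501 = -34 - 501 = -535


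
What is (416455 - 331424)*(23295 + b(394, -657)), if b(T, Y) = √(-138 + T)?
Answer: 1982157641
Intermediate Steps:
(416455 - 331424)*(23295 + b(394, -657)) = (416455 - 331424)*(23295 + √(-138 + 394)) = 85031*(23295 + √256) = 85031*(23295 + 16) = 85031*23311 = 1982157641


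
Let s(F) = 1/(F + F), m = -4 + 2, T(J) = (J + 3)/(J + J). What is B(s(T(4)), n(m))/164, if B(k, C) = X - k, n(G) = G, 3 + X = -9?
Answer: -22/287 ≈ -0.076655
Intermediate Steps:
T(J) = (3 + J)/(2*J) (T(J) = (3 + J)/((2*J)) = (3 + J)*(1/(2*J)) = (3 + J)/(2*J))
X = -12 (X = -3 - 9 = -12)
m = -2
s(F) = 1/(2*F)
B(k, C) = -12 - k
B(s(T(4)), n(m))/164 = (-12 - 1/(2*((½)*(3 + 4)/4)))/164 = (-12 - 1/(2*((½)*(¼)*7)))*(1/164) = (-12 - 1/(2*7/8))*(1/164) = (-12 - 8/(2*7))*(1/164) = (-12 - 1*4/7)*(1/164) = (-12 - 4/7)*(1/164) = -88/7*1/164 = -22/287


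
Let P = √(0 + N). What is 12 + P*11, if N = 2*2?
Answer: 34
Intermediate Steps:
N = 4
P = 2 (P = √(0 + 4) = √4 = 2)
12 + P*11 = 12 + 2*11 = 12 + 22 = 34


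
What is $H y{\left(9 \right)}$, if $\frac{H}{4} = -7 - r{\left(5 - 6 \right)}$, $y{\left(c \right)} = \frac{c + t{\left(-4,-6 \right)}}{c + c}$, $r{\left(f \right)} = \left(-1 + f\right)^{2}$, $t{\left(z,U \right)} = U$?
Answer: $- \frac{22}{3} \approx -7.3333$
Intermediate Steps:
$y{\left(c \right)} = \frac{-6 + c}{2 c}$ ($y{\left(c \right)} = \frac{c - 6}{c + c} = \frac{-6 + c}{2 c}$)
$H = -44$ ($H = 4 \left(-7 - \left(-1 + \left(5 - 6\right)\right)^{2}\right) = 4 \left(-7 - \left(-1 - 1\right)^{2}\right) = 4 \left(-7 - \left(-2\right)^{2}\right) = 4 \left(-7 - 4\right) = 4 \left(-11\right) = -44$)
$H y{\left(9 \right)} = - 44 \frac{-6 + 9}{2 \cdot 9} = - 44 \cdot \frac{1}{2} \cdot \frac{1}{9} \cdot 3 = \left(-44\right) \frac{1}{6} = - \frac{22}{3}$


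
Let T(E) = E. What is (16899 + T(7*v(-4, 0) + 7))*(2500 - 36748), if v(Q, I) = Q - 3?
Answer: -577318536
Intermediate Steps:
v(Q, I) = -3 + Q
(16899 + T(7*v(-4, 0) + 7))*(2500 - 36748) = (16899 + (7*(-3 - 4) + 7))*(2500 - 36748) = (16899 + (7*(-7) + 7))*(-34248) = (16899 + (-49 + 7))*(-34248) = (16899 - 42)*(-34248) = 16857*(-34248) = -577318536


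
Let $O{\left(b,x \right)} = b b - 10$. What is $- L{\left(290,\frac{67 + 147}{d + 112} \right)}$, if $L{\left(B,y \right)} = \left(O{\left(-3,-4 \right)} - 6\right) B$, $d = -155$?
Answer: $2030$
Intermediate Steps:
$O{\left(b,x \right)} = -10 + b^{2}$ ($O{\left(b,x \right)} = b^{2} - 10 = -10 + b^{2}$)
$L{\left(B,y \right)} = - 7 B$ ($L{\left(B,y \right)} = \left(\left(-10 + \left(-3\right)^{2}\right) - 6\right) B = \left(\left(-10 + 9\right) - 6\right) B = \left(-1 - 6\right) B = - 7 B$)
$- L{\left(290,\frac{67 + 147}{d + 112} \right)} = - \left(-7\right) 290 = \left(-1\right) \left(-2030\right) = 2030$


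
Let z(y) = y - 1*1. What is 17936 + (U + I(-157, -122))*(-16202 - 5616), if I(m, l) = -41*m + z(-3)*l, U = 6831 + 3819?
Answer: -383433414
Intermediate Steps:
z(y) = -1 + y (z(y) = y - 1 = -1 + y)
U = 10650
I(m, l) = -41*m - 4*l (I(m, l) = -41*m + (-1 - 3)*l = -41*m - 4*l)
17936 + (U + I(-157, -122))*(-16202 - 5616) = 17936 + (10650 + (-41*(-157) - 4*(-122)))*(-16202 - 5616) = 17936 + (10650 + (6437 + 488))*(-21818) = 17936 + (10650 + 6925)*(-21818) = 17936 + 17575*(-21818) = 17936 - 383451350 = -383433414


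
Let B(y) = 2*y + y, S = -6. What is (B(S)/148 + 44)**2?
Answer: 10543009/5476 ≈ 1925.3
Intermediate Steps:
B(y) = 3*y
(B(S)/148 + 44)**2 = ((3*(-6))/148 + 44)**2 = (-18*1/148 + 44)**2 = (-9/74 + 44)**2 = (3247/74)**2 = 10543009/5476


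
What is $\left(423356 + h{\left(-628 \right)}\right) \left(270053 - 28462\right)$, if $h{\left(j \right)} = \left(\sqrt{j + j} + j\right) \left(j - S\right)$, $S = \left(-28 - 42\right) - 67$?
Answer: $176773101064 - 237242362 i \sqrt{314} \approx 1.7677 \cdot 10^{11} - 4.2039 \cdot 10^{9} i$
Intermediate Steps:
$S = -137$ ($S = -70 - 67 = -137$)
$h{\left(j \right)} = \left(137 + j\right) \left(j + \sqrt{2} \sqrt{j}\right)$ ($h{\left(j \right)} = \left(\sqrt{j + j} + j\right) \left(j - -137\right) = \left(\sqrt{2 j} + j\right) \left(j + 137\right) = \left(\sqrt{2} \sqrt{j} + j\right) \left(137 + j\right) = \left(j + \sqrt{2} \sqrt{j}\right) \left(137 + j\right) = \left(137 + j\right) \left(j + \sqrt{2} \sqrt{j}\right)$)
$\left(423356 + h{\left(-628 \right)}\right) \left(270053 - 28462\right) = \left(423356 + \left(\left(-628\right)^{2} + 137 \left(-628\right) + \sqrt{2} \left(-628\right)^{\frac{3}{2}} + 137 \sqrt{2} \sqrt{-628}\right)\right) \left(270053 - 28462\right) = \left(423356 + \left(394384 - 86036 + \sqrt{2} \left(- 1256 i \sqrt{157}\right) + 137 \sqrt{2} \cdot 2 i \sqrt{157}\right)\right) 241591 = \left(423356 + \left(394384 - 86036 - 1256 i \sqrt{314} + 274 i \sqrt{314}\right)\right) 241591 = \left(423356 + \left(308348 - 982 i \sqrt{314}\right)\right) 241591 = \left(731704 - 982 i \sqrt{314}\right) 241591 = 176773101064 - 237242362 i \sqrt{314}$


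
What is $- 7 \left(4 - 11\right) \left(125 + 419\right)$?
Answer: $26656$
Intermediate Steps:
$- 7 \left(4 - 11\right) \left(125 + 419\right) = \left(-7\right) \left(-7\right) 544 = 49 \cdot 544 = 26656$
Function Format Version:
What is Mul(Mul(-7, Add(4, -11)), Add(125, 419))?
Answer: 26656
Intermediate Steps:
Mul(Mul(-7, Add(4, -11)), Add(125, 419)) = Mul(Mul(-7, -7), 544) = Mul(49, 544) = 26656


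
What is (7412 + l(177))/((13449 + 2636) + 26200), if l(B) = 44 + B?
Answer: 7633/42285 ≈ 0.18051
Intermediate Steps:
(7412 + l(177))/((13449 + 2636) + 26200) = (7412 + (44 + 177))/((13449 + 2636) + 26200) = (7412 + 221)/(16085 + 26200) = 7633/42285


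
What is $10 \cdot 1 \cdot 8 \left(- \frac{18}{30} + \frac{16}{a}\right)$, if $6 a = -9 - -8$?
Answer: $-7728$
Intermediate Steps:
$a = - \frac{1}{6}$ ($a = \frac{-9 - -8}{6} = \frac{-9 + 8}{6} = \frac{1}{6} \left(-1\right) = - \frac{1}{6} \approx -0.16667$)
$10 \cdot 1 \cdot 8 \left(- \frac{18}{30} + \frac{16}{a}\right) = 10 \cdot 1 \cdot 8 \left(- \frac{18}{30} + \frac{16}{- \frac{1}{6}}\right) = 10 \cdot 8 \left(\left(-18\right) \frac{1}{30} + 16 \left(-6\right)\right) = 80 \left(- \frac{3}{5} - 96\right) = 80 \left(- \frac{483}{5}\right) = -7728$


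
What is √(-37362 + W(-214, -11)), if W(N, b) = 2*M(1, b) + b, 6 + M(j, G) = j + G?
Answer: I*√37405 ≈ 193.4*I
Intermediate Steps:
M(j, G) = -6 + G + j (M(j, G) = -6 + (j + G) = -6 + (G + j) = -6 + G + j)
W(N, b) = -10 + 3*b (W(N, b) = 2*(-6 + b + 1) + b = 2*(-5 + b) + b = (-10 + 2*b) + b = -10 + 3*b)
√(-37362 + W(-214, -11)) = √(-37362 + (-10 + 3*(-11))) = √(-37362 + (-10 - 33)) = √(-37362 - 43) = √(-37405) = I*√37405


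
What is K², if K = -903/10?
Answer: 815409/100 ≈ 8154.1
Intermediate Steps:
K = -903/10 (K = -903*⅒ = -903/10 ≈ -90.300)
K² = (-903/10)² = 815409/100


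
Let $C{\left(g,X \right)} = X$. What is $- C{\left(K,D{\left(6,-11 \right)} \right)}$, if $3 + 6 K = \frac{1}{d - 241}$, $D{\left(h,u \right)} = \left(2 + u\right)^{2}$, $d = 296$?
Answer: $-81$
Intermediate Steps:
$K = - \frac{82}{165}$ ($K = - \frac{1}{2} + \frac{1}{6 \left(296 - 241\right)} = - \frac{1}{2} + \frac{1}{6 \cdot 55} = - \frac{1}{2} + \frac{1}{6} \cdot \frac{1}{55} = - \frac{1}{2} + \frac{1}{330} = - \frac{82}{165} \approx -0.49697$)
$- C{\left(K,D{\left(6,-11 \right)} \right)} = - \left(2 - 11\right)^{2} = - \left(-9\right)^{2} = \left(-1\right) 81 = -81$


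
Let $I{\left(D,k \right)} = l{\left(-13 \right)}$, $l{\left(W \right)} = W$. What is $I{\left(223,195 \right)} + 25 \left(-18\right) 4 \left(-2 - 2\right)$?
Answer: $7187$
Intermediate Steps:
$I{\left(D,k \right)} = -13$
$I{\left(223,195 \right)} + 25 \left(-18\right) 4 \left(-2 - 2\right) = -13 + 25 \left(-18\right) 4 \left(-2 - 2\right) = -13 - 450 \cdot 4 \left(-4\right) = -13 - -7200 = -13 + 7200 = 7187$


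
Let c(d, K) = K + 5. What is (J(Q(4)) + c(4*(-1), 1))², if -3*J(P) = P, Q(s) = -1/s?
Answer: 5329/144 ≈ 37.007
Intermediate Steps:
J(P) = -P/3
c(d, K) = 5 + K
(J(Q(4)) + c(4*(-1), 1))² = (-(-1)/(3*4) + (5 + 1))² = (-(-1)/(3*4) + 6)² = (-⅓*(-¼) + 6)² = (1/12 + 6)² = (73/12)² = 5329/144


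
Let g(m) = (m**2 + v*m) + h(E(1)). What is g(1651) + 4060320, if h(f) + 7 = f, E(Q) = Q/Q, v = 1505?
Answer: 9270870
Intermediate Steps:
E(Q) = 1
h(f) = -7 + f
g(m) = -6 + m**2 + 1505*m (g(m) = (m**2 + 1505*m) + (-7 + 1) = (m**2 + 1505*m) - 6 = -6 + m**2 + 1505*m)
g(1651) + 4060320 = (-6 + 1651**2 + 1505*1651) + 4060320 = (-6 + 2725801 + 2484755) + 4060320 = 5210550 + 4060320 = 9270870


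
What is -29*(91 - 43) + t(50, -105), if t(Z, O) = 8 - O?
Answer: -1279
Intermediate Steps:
-29*(91 - 43) + t(50, -105) = -29*(91 - 43) + (8 - 1*(-105)) = -29*48 + (8 + 105) = -1392 + 113 = -1279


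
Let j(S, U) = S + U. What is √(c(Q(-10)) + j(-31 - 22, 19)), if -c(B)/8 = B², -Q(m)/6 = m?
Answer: I*√28834 ≈ 169.81*I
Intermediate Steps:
Q(m) = -6*m
c(B) = -8*B²
√(c(Q(-10)) + j(-31 - 22, 19)) = √(-8*(-6*(-10))² + ((-31 - 22) + 19)) = √(-8*60² + (-53 + 19)) = √(-8*3600 - 34) = √(-28800 - 34) = √(-28834) = I*√28834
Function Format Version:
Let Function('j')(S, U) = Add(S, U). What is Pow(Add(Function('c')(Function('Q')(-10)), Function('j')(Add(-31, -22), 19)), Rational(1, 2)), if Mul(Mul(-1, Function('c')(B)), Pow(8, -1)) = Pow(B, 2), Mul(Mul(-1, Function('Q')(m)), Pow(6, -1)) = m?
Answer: Mul(I, Pow(28834, Rational(1, 2))) ≈ Mul(169.81, I)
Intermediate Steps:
Function('Q')(m) = Mul(-6, m)
Function('c')(B) = Mul(-8, Pow(B, 2))
Pow(Add(Function('c')(Function('Q')(-10)), Function('j')(Add(-31, -22), 19)), Rational(1, 2)) = Pow(Add(Mul(-8, Pow(Mul(-6, -10), 2)), Add(Add(-31, -22), 19)), Rational(1, 2)) = Pow(Add(Mul(-8, Pow(60, 2)), Add(-53, 19)), Rational(1, 2)) = Pow(Add(Mul(-8, 3600), -34), Rational(1, 2)) = Pow(Add(-28800, -34), Rational(1, 2)) = Pow(-28834, Rational(1, 2)) = Mul(I, Pow(28834, Rational(1, 2)))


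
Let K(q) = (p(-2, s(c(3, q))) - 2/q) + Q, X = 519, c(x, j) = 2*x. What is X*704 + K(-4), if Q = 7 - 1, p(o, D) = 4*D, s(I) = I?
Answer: 730813/2 ≈ 3.6541e+5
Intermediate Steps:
Q = 6
K(q) = 30 - 2/q (K(q) = (4*(2*3) - 2/q) + 6 = (4*6 - 2/q) + 6 = (24 - 2/q) + 6 = 30 - 2/q)
X*704 + K(-4) = 519*704 + (30 - 2/(-4)) = 365376 + (30 - 2*(-¼)) = 365376 + (30 + ½) = 365376 + 61/2 = 730813/2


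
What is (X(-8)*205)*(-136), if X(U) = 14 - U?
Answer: -613360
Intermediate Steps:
(X(-8)*205)*(-136) = ((14 - 1*(-8))*205)*(-136) = ((14 + 8)*205)*(-136) = (22*205)*(-136) = 4510*(-136) = -613360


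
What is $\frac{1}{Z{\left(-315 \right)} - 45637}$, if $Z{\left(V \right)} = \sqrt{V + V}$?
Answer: $- \frac{45637}{2082736399} - \frac{3 i \sqrt{70}}{2082736399} \approx -2.1912 \cdot 10^{-5} - 1.2051 \cdot 10^{-8} i$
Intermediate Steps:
$Z{\left(V \right)} = \sqrt{2} \sqrt{V}$ ($Z{\left(V \right)} = \sqrt{2 V} = \sqrt{2} \sqrt{V}$)
$\frac{1}{Z{\left(-315 \right)} - 45637} = \frac{1}{\sqrt{2} \sqrt{-315} - 45637} = \frac{1}{\sqrt{2} \cdot 3 i \sqrt{35} - 45637} = \frac{1}{3 i \sqrt{70} - 45637} = \frac{1}{-45637 + 3 i \sqrt{70}}$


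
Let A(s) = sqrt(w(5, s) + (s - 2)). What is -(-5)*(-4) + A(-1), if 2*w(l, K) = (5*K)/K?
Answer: -20 + I*sqrt(2)/2 ≈ -20.0 + 0.70711*I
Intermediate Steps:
w(l, K) = 5/2 (w(l, K) = ((5*K)/K)/2 = (1/2)*5 = 5/2)
A(s) = sqrt(1/2 + s) (A(s) = sqrt(5/2 + (s - 2)) = sqrt(5/2 + (-2 + s)) = sqrt(1/2 + s))
-(-5)*(-4) + A(-1) = -(-5)*(-4) + sqrt(2 + 4*(-1))/2 = -5*4 + sqrt(2 - 4)/2 = -20 + sqrt(-2)/2 = -20 + (I*sqrt(2))/2 = -20 + I*sqrt(2)/2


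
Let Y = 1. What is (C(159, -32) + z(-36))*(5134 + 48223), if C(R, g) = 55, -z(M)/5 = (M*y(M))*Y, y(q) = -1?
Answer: -6669625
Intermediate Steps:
z(M) = 5*M (z(M) = -5*M*(-1) = -5*(-M) = -(-5)*M = 5*M)
(C(159, -32) + z(-36))*(5134 + 48223) = (55 + 5*(-36))*(5134 + 48223) = (55 - 180)*53357 = -125*53357 = -6669625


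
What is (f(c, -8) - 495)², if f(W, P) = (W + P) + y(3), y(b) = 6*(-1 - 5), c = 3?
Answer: 287296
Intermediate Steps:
y(b) = -36 (y(b) = 6*(-6) = -36)
f(W, P) = -36 + P + W (f(W, P) = (W + P) - 36 = (P + W) - 36 = -36 + P + W)
(f(c, -8) - 495)² = ((-36 - 8 + 3) - 495)² = (-41 - 495)² = (-536)² = 287296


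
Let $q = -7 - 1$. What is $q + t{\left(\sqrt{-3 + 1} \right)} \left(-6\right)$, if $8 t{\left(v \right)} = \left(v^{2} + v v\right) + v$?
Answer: $-5 - \frac{3 i \sqrt{2}}{4} \approx -5.0 - 1.0607 i$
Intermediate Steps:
$q = -8$ ($q = -7 - 1 = -8$)
$t{\left(v \right)} = \frac{v^{2}}{4} + \frac{v}{8}$ ($t{\left(v \right)} = \frac{\left(v^{2} + v v\right) + v}{8} = \frac{\left(v^{2} + v^{2}\right) + v}{8} = \frac{2 v^{2} + v}{8} = \frac{v + 2 v^{2}}{8} = \frac{v^{2}}{4} + \frac{v}{8}$)
$q + t{\left(\sqrt{-3 + 1} \right)} \left(-6\right) = -8 + \frac{\sqrt{-3 + 1} \left(1 + 2 \sqrt{-3 + 1}\right)}{8} \left(-6\right) = -8 + \frac{\sqrt{-2} \left(1 + 2 \sqrt{-2}\right)}{8} \left(-6\right) = -8 + \frac{i \sqrt{2} \left(1 + 2 i \sqrt{2}\right)}{8} \left(-6\right) = -8 - \frac{3 i \sqrt{2} \left(1 + 2 i \sqrt{2}\right)}{4}$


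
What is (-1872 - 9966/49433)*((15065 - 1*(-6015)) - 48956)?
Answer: 2579883156792/49433 ≈ 5.2190e+7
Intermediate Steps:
(-1872 - 9966/49433)*((15065 - 1*(-6015)) - 48956) = (-1872 - 9966*1/49433)*((15065 + 6015) - 48956) = (-1872 - 9966/49433)*(21080 - 48956) = -92548542/49433*(-27876) = 2579883156792/49433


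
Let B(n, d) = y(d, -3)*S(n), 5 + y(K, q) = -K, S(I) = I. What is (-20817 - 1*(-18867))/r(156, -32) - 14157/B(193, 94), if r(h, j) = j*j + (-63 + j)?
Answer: -243503/179297 ≈ -1.3581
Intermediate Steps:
y(K, q) = -5 - K
B(n, d) = n*(-5 - d) (B(n, d) = (-5 - d)*n = n*(-5 - d))
r(h, j) = -63 + j + j**2 (r(h, j) = j**2 + (-63 + j) = -63 + j + j**2)
(-20817 - 1*(-18867))/r(156, -32) - 14157/B(193, 94) = (-20817 - 1*(-18867))/(-63 - 32 + (-32)**2) - 14157*(-1/(193*(5 + 94))) = (-20817 + 18867)/(-63 - 32 + 1024) - 14157/((-1*193*99)) = -1950/929 - 14157/(-19107) = -1950*1/929 - 14157*(-1/19107) = -1950/929 + 143/193 = -243503/179297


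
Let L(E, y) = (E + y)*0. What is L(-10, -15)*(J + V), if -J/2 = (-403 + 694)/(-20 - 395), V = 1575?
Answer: 0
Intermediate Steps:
L(E, y) = 0
J = 582/415 (J = -2*(-403 + 694)/(-20 - 395) = -582/(-415) = -582*(-1)/415 = -2*(-291/415) = 582/415 ≈ 1.4024)
L(-10, -15)*(J + V) = 0*(582/415 + 1575) = 0*(654207/415) = 0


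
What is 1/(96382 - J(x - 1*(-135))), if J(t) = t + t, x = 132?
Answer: 1/95848 ≈ 1.0433e-5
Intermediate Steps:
J(t) = 2*t
1/(96382 - J(x - 1*(-135))) = 1/(96382 - 2*(132 - 1*(-135))) = 1/(96382 - 2*(132 + 135)) = 1/(96382 - 2*267) = 1/(96382 - 1*534) = 1/(96382 - 534) = 1/95848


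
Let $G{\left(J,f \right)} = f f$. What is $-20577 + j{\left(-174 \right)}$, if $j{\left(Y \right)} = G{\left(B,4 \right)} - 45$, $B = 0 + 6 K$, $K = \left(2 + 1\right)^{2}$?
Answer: $-20606$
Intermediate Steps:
$K = 9$ ($K = 3^{2} = 9$)
$B = 54$ ($B = 0 + 6 \cdot 9 = 0 + 54 = 54$)
$G{\left(J,f \right)} = f^{2}$
$j{\left(Y \right)} = -29$ ($j{\left(Y \right)} = 4^{2} - 45 = 16 - 45 = -29$)
$-20577 + j{\left(-174 \right)} = -20577 - 29 = -20606$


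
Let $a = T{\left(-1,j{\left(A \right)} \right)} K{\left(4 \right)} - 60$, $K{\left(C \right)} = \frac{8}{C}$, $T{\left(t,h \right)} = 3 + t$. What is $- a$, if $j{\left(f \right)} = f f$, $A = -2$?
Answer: $56$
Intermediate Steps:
$j{\left(f \right)} = f^{2}$
$a = -56$ ($a = \left(3 - 1\right) \frac{8}{4} - 60 = 2 \cdot 8 \cdot \frac{1}{4} - 60 = 2 \cdot 2 - 60 = 4 - 60 = -56$)
$- a = \left(-1\right) \left(-56\right) = 56$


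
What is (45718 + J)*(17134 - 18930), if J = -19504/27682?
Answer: -1136460462456/13841 ≈ -8.2108e+7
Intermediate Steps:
J = -9752/13841 (J = -19504*1/27682 = -9752/13841 ≈ -0.70457)
(45718 + J)*(17134 - 18930) = (45718 - 9752/13841)*(17134 - 18930) = (632773086/13841)*(-1796) = -1136460462456/13841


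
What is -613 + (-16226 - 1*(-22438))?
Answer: 5599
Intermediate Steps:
-613 + (-16226 - 1*(-22438)) = -613 + (-16226 + 22438) = -613 + 6212 = 5599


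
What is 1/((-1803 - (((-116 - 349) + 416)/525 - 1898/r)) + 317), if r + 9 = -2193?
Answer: -9175/13641102 ≈ -0.00067260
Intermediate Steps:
r = -2202 (r = -9 - 2193 = -2202)
1/((-1803 - (((-116 - 349) + 416)/525 - 1898/r)) + 317) = 1/((-1803 - (((-116 - 349) + 416)/525 - 1898/(-2202))) + 317) = 1/((-1803 - ((-465 + 416)*(1/525) - 1898*(-1/2202))) + 317) = 1/((-1803 - (-49*1/525 + 949/1101)) + 317) = 1/((-1803 - (-7/75 + 949/1101)) + 317) = 1/((-1803 - 1*7052/9175) + 317) = 1/((-1803 - 7052/9175) + 317) = 1/(-16549577/9175 + 317) = 1/(-13641102/9175) = -9175/13641102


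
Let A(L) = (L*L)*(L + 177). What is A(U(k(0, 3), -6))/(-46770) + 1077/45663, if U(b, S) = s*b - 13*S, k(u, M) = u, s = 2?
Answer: -786579113/23729539 ≈ -33.148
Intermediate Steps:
U(b, S) = -13*S + 2*b (U(b, S) = 2*b - 13*S = -13*S + 2*b)
A(L) = L**2*(177 + L)
A(U(k(0, 3), -6))/(-46770) + 1077/45663 = ((-13*(-6) + 2*0)**2*(177 + (-13*(-6) + 2*0)))/(-46770) + 1077/45663 = ((78 + 0)**2*(177 + (78 + 0)))*(-1/46770) + 1077*(1/45663) = (78**2*(177 + 78))*(-1/46770) + 359/15221 = (6084*255)*(-1/46770) + 359/15221 = 1551420*(-1/46770) + 359/15221 = -51714/1559 + 359/15221 = -786579113/23729539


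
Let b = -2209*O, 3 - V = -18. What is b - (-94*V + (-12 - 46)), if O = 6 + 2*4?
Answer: -28894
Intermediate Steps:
V = 21 (V = 3 - 1*(-18) = 3 + 18 = 21)
O = 14 (O = 6 + 8 = 14)
b = -30926 (b = -2209*14 = -30926)
b - (-94*V + (-12 - 46)) = -30926 - (-94*21 + (-12 - 46)) = -30926 - (-1974 - 58) = -30926 - 1*(-2032) = -30926 + 2032 = -28894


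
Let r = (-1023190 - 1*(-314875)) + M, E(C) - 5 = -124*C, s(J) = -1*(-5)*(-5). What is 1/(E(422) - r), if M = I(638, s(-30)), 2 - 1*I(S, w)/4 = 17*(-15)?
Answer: 1/654964 ≈ 1.5268e-6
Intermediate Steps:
s(J) = -25 (s(J) = 5*(-5) = -25)
I(S, w) = 1028 (I(S, w) = 8 - 68*(-15) = 8 - 4*(-255) = 8 + 1020 = 1028)
E(C) = 5 - 124*C
M = 1028
r = -707287 (r = (-1023190 - 1*(-314875)) + 1028 = (-1023190 + 314875) + 1028 = -708315 + 1028 = -707287)
1/(E(422) - r) = 1/((5 - 124*422) - 1*(-707287)) = 1/((5 - 52328) + 707287) = 1/(-52323 + 707287) = 1/654964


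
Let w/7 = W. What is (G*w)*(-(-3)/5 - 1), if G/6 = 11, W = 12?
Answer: -11088/5 ≈ -2217.6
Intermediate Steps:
w = 84 (w = 7*12 = 84)
G = 66 (G = 6*11 = 66)
(G*w)*(-(-3)/5 - 1) = (66*84)*(-(-3)/5 - 1) = 5544*(-(-3)/5 - 1) = 5544*(-3*(-⅕) - 1) = 5544*(⅗ - 1) = 5544*(-⅖) = -11088/5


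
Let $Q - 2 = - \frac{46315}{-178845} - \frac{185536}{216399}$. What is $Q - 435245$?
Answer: $- \frac{1122983009915060}{2580125277} \approx -4.3524 \cdot 10^{5}$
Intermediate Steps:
$Q = \frac{3616272805}{2580125277}$ ($Q = 2 - \left(- \frac{9263}{35769} + \frac{185536}{216399}\right) = 2 - \frac{1543977749}{2580125277} = \frac{3616272805}{2580125277} \approx 1.4016$)
$Q - 435245 = \frac{3616272805}{2580125277} - 435245 = - \frac{1122983009915060}{2580125277}$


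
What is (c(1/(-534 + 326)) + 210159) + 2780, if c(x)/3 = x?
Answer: 44291309/208 ≈ 2.1294e+5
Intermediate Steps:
c(x) = 3*x
(c(1/(-534 + 326)) + 210159) + 2780 = (3/(-534 + 326) + 210159) + 2780 = (3/(-208) + 210159) + 2780 = (3*(-1/208) + 210159) + 2780 = (-3/208 + 210159) + 2780 = 43713069/208 + 2780 = 44291309/208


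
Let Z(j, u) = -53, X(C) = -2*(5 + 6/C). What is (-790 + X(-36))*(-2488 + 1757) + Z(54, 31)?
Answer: 1753510/3 ≈ 5.8450e+5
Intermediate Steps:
X(C) = -10 - 12/C
(-790 + X(-36))*(-2488 + 1757) + Z(54, 31) = (-790 + (-10 - 12/(-36)))*(-2488 + 1757) - 53 = (-790 + (-10 - 12*(-1/36)))*(-731) - 53 = (-790 + (-10 + ⅓))*(-731) - 53 = (-790 - 29/3)*(-731) - 53 = -2399/3*(-731) - 53 = 1753669/3 - 53 = 1753510/3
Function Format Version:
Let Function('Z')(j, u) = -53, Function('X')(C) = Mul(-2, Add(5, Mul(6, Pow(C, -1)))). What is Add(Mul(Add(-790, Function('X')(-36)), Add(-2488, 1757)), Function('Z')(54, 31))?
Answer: Rational(1753510, 3) ≈ 5.8450e+5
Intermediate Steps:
Function('X')(C) = Add(-10, Mul(-12, Pow(C, -1)))
Add(Mul(Add(-790, Function('X')(-36)), Add(-2488, 1757)), Function('Z')(54, 31)) = Add(Mul(Add(-790, Add(-10, Mul(-12, Pow(-36, -1)))), Add(-2488, 1757)), -53) = Add(Mul(Add(-790, Add(-10, Mul(-12, Rational(-1, 36)))), -731), -53) = Add(Mul(Add(-790, Add(-10, Rational(1, 3))), -731), -53) = Add(Mul(Add(-790, Rational(-29, 3)), -731), -53) = Add(Mul(Rational(-2399, 3), -731), -53) = Add(Rational(1753669, 3), -53) = Rational(1753510, 3)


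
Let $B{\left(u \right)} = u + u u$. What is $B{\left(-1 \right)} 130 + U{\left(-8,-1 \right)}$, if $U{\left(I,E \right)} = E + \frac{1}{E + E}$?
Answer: $- \frac{3}{2} \approx -1.5$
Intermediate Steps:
$B{\left(u \right)} = u + u^{2}$
$U{\left(I,E \right)} = E + \frac{1}{2 E}$
$B{\left(-1 \right)} 130 + U{\left(-8,-1 \right)} = - (1 - 1) 130 - \left(1 - \frac{1}{2 \left(-1\right)}\right) = \left(-1\right) 0 \cdot 130 + \left(-1 + \frac{1}{2} \left(-1\right)\right) = 0 \cdot 130 - \frac{3}{2} = 0 - \frac{3}{2} = - \frac{3}{2}$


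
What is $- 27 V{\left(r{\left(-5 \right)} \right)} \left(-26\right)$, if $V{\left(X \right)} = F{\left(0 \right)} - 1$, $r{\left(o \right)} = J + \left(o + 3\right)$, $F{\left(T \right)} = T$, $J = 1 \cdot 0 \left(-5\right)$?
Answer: $-702$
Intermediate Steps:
$J = 0$ ($J = 0 \left(-5\right) = 0$)
$r{\left(o \right)} = 3 + o$ ($r{\left(o \right)} = 0 + \left(o + 3\right) = 0 + \left(3 + o\right) = 3 + o$)
$V{\left(X \right)} = -1$ ($V{\left(X \right)} = 0 - 1 = -1$)
$- 27 V{\left(r{\left(-5 \right)} \right)} \left(-26\right) = \left(-27\right) \left(-1\right) \left(-26\right) = 27 \left(-26\right) = -702$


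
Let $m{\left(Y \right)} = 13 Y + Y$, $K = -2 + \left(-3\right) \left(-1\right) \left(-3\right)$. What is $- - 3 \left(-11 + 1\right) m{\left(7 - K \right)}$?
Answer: $-7560$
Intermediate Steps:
$K = -11$ ($K = -2 + 3 \left(-3\right) = -2 - 9 = -11$)
$m{\left(Y \right)} = 14 Y$
$- - 3 \left(-11 + 1\right) m{\left(7 - K \right)} = - - 3 \left(-11 + 1\right) 14 \left(7 - -11\right) = - \left(-3\right) \left(-10\right) 14 \left(7 + 11\right) = - 30 \cdot 14 \cdot 18 = - 30 \cdot 252 = \left(-1\right) 7560 = -7560$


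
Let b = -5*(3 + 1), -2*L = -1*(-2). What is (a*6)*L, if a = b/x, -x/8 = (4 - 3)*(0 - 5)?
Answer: 3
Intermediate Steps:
L = -1 (L = -(-1)*(-2)/2 = -½*2 = -1)
x = 40 (x = -8*(4 - 3)*(0 - 5) = -8*(-5) = 40)
b = -20 (b = -5*4 = -20)
a = -½ (a = -20/40 = -20*1/40 = -½ ≈ -0.50000)
(a*6)*L = -½*6*(-1) = -3*(-1) = 3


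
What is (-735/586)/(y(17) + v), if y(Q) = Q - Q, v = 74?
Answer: -735/43364 ≈ -0.016950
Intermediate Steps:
y(Q) = 0
(-735/586)/(y(17) + v) = (-735/586)/(0 + 74) = -735*1/586/74 = -735/586*1/74 = -735/43364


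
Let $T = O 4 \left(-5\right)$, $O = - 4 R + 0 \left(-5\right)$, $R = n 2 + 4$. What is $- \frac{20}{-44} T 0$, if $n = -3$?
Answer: $0$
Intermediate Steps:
$R = -2$ ($R = \left(-3\right) 2 + 4 = -6 + 4 = -2$)
$O = 8$ ($O = \left(-4\right) \left(-2\right) + 0 \left(-5\right) = 8 + 0 = 8$)
$T = -160$ ($T = 8 \cdot 4 \left(-5\right) = 32 \left(-5\right) = -160$)
$- \frac{20}{-44} T 0 = - \frac{20}{-44} \left(-160\right) 0 = \left(-20\right) \left(- \frac{1}{44}\right) \left(-160\right) 0 = \frac{5}{11} \left(-160\right) 0 = \left(- \frac{800}{11}\right) 0 = 0$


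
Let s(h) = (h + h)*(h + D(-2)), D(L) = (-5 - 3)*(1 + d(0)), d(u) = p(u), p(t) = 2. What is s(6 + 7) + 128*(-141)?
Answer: -18334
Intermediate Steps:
d(u) = 2
D(L) = -24 (D(L) = (-5 - 3)*(1 + 2) = -8*3 = -24)
s(h) = 2*h*(-24 + h) (s(h) = (h + h)*(h - 24) = (2*h)*(-24 + h) = 2*h*(-24 + h))
s(6 + 7) + 128*(-141) = 2*(6 + 7)*(-24 + (6 + 7)) + 128*(-141) = 2*13*(-24 + 13) - 18048 = 2*13*(-11) - 18048 = -286 - 18048 = -18334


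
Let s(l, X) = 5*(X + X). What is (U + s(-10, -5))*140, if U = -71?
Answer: -16940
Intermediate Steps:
s(l, X) = 10*X (s(l, X) = 5*(2*X) = 10*X)
(U + s(-10, -5))*140 = (-71 + 10*(-5))*140 = (-71 - 50)*140 = -121*140 = -16940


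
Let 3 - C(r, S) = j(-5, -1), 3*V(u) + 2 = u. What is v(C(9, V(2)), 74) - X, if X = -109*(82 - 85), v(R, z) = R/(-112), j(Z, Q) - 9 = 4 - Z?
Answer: -36609/112 ≈ -326.87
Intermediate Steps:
V(u) = -⅔ + u/3
j(Z, Q) = 13 - Z (j(Z, Q) = 9 + (4 - Z) = 13 - Z)
C(r, S) = -15 (C(r, S) = 3 - (13 - 1*(-5)) = 3 - (13 + 5) = 3 - 1*18 = 3 - 18 = -15)
v(R, z) = -R/112 (v(R, z) = R*(-1/112) = -R/112)
X = 327 (X = -109*(-3) = 327)
v(C(9, V(2)), 74) - X = -1/112*(-15) - 1*327 = 15/112 - 327 = -36609/112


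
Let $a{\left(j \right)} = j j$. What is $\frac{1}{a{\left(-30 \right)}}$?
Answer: $\frac{1}{900} \approx 0.0011111$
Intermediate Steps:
$a{\left(j \right)} = j^{2}$
$\frac{1}{a{\left(-30 \right)}} = \frac{1}{\left(-30\right)^{2}} = \frac{1}{900}$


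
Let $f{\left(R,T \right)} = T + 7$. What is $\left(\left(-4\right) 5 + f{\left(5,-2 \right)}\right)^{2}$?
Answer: $225$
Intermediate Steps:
$f{\left(R,T \right)} = 7 + T$
$\left(\left(-4\right) 5 + f{\left(5,-2 \right)}\right)^{2} = \left(\left(-4\right) 5 + \left(7 - 2\right)\right)^{2} = \left(-20 + 5\right)^{2} = \left(-15\right)^{2} = 225$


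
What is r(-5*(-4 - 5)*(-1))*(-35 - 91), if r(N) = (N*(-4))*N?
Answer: 1020600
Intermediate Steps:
r(N) = -4*N² (r(N) = (-4*N)*N = -4*N²)
r(-5*(-4 - 5)*(-1))*(-35 - 91) = (-4*25*(-4 - 5)²)*(-35 - 91) = -4*(-5*(-9)*(-1))²*(-126) = -4*(45*(-1))²*(-126) = -4*(-45)²*(-126) = -4*2025*(-126) = -8100*(-126) = 1020600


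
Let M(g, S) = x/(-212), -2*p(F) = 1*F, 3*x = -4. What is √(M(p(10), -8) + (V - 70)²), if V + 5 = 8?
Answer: 2*√28371642/159 ≈ 67.000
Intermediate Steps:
x = -4/3 (x = (⅓)*(-4) = -4/3 ≈ -1.3333)
V = 3 (V = -5 + 8 = 3)
p(F) = -F/2
M(g, S) = 1/159 (M(g, S) = -4/3/(-212) = -4/3*(-1/212) = 1/159)
√(M(p(10), -8) + (V - 70)²) = √(1/159 + (3 - 70)²) = √(1/159 + (-67)²) = √(1/159 + 4489) = √(713752/159) = 2*√28371642/159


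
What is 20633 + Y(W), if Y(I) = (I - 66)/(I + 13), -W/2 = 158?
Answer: 6252181/303 ≈ 20634.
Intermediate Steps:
W = -316 (W = -2*158 = -316)
Y(I) = (-66 + I)/(13 + I)
20633 + Y(W) = 20633 + (-66 - 316)/(13 - 316) = 20633 - 382/(-303) = 20633 - 1/303*(-382) = 20633 + 382/303 = 6252181/303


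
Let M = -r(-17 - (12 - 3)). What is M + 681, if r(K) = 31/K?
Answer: 17737/26 ≈ 682.19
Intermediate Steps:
M = 31/26 (M = -31/(-17 - (12 - 3)) = -31/(-17 - 1*9) = -31/(-17 - 9) = -31/(-26) = -31*(-1)/26 = -1*(-31/26) = 31/26 ≈ 1.1923)
M + 681 = 31/26 + 681 = 17737/26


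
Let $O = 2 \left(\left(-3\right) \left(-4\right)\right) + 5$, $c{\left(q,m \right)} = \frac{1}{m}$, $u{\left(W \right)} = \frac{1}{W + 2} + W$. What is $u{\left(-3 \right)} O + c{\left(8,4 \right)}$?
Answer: $- \frac{463}{4} \approx -115.75$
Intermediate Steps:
$u{\left(W \right)} = W + \frac{1}{2 + W}$ ($u{\left(W \right)} = \frac{1}{2 + W} + W = W + \frac{1}{2 + W}$)
$O = 29$ ($O = 2 \cdot 12 + 5 = 24 + 5 = 29$)
$u{\left(-3 \right)} O + c{\left(8,4 \right)} = \frac{1 + \left(-3\right)^{2} + 2 \left(-3\right)}{2 - 3} \cdot 29 + \frac{1}{4} = \frac{1 + 9 - 6}{-1} \cdot 29 + \frac{1}{4} = \left(-1\right) 4 \cdot 29 + \frac{1}{4} = \left(-4\right) 29 + \frac{1}{4} = -116 + \frac{1}{4} = - \frac{463}{4}$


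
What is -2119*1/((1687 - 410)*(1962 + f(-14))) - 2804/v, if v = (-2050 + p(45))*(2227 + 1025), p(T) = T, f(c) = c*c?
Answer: -117101213/345544438830 ≈ -0.00033889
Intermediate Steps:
f(c) = c**2
v = -6520260 (v = (-2050 + 45)*(2227 + 1025) = -2005*3252 = -6520260)
-2119*1/((1687 - 410)*(1962 + f(-14))) - 2804/v = -2119*1/((1687 - 410)*(1962 + (-14)**2)) - 2804/(-6520260) = -2119*1/(1277*(1962 + 196)) - 2804*(-1/6520260) = -2119/(1277*2158) + 701/1630065 = -2119/2755766 + 701/1630065 = -2119*1/2755766 + 701/1630065 = -163/211982 + 701/1630065 = -117101213/345544438830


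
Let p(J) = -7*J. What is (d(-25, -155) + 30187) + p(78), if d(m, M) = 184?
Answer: 29825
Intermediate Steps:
(d(-25, -155) + 30187) + p(78) = (184 + 30187) - 7*78 = 30371 - 546 = 29825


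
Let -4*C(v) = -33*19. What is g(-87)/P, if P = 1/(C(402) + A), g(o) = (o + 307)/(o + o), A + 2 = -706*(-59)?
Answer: -3065975/58 ≈ -52862.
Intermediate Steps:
C(v) = 627/4 (C(v) = -(-33)*19/4 = -¼*(-627) = 627/4)
A = 41652 (A = -2 - 706*(-59) = -2 + 41654 = 41652)
g(o) = (307 + o)/(2*o) (g(o) = (307 + o)/((2*o)) = (307 + o)*(1/(2*o)) = (307 + o)/(2*o))
P = 4/167235 (P = 1/(627/4 + 41652) = 1/(167235/4) = 4/167235 ≈ 2.3918e-5)
g(-87)/P = ((½)*(307 - 87)/(-87))/(4/167235) = ((½)*(-1/87)*220)*(167235/4) = -110/87*167235/4 = -3065975/58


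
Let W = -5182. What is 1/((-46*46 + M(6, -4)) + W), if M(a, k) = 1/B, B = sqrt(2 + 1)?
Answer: -21894/159782411 - sqrt(3)/159782411 ≈ -0.00013703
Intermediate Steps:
B = sqrt(3) ≈ 1.7320
M(a, k) = sqrt(3)/3 (M(a, k) = 1/(sqrt(3)) = sqrt(3)/3)
1/((-46*46 + M(6, -4)) + W) = 1/((-46*46 + sqrt(3)/3) - 5182) = 1/((-2116 + sqrt(3)/3) - 5182) = 1/(-7298 + sqrt(3)/3)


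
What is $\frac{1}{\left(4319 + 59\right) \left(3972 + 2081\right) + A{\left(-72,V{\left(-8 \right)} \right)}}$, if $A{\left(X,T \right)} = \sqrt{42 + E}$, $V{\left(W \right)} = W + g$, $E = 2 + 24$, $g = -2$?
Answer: $\frac{13250017}{351125901000544} - \frac{\sqrt{17}}{351125901000544} \approx 3.7736 \cdot 10^{-8}$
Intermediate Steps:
$E = 26$
$V{\left(W \right)} = -2 + W$ ($V{\left(W \right)} = W - 2 = -2 + W$)
$A{\left(X,T \right)} = 2 \sqrt{17}$ ($A{\left(X,T \right)} = \sqrt{42 + 26} = \sqrt{68} = 2 \sqrt{17}$)
$\frac{1}{\left(4319 + 59\right) \left(3972 + 2081\right) + A{\left(-72,V{\left(-8 \right)} \right)}} = \frac{1}{\left(4319 + 59\right) \left(3972 + 2081\right) + 2 \sqrt{17}} = \frac{1}{4378 \cdot 6053 + 2 \sqrt{17}} = \frac{1}{26500034 + 2 \sqrt{17}}$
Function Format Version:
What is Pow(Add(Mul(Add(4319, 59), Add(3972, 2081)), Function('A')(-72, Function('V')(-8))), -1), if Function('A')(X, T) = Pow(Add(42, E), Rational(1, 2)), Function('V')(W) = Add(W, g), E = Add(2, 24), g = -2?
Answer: Add(Rational(13250017, 351125901000544), Mul(Rational(-1, 351125901000544), Pow(17, Rational(1, 2)))) ≈ 3.7736e-8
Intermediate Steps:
E = 26
Function('V')(W) = Add(-2, W) (Function('V')(W) = Add(W, -2) = Add(-2, W))
Function('A')(X, T) = Mul(2, Pow(17, Rational(1, 2))) (Function('A')(X, T) = Pow(Add(42, 26), Rational(1, 2)) = Pow(68, Rational(1, 2)) = Mul(2, Pow(17, Rational(1, 2))))
Pow(Add(Mul(Add(4319, 59), Add(3972, 2081)), Function('A')(-72, Function('V')(-8))), -1) = Pow(Add(Mul(Add(4319, 59), Add(3972, 2081)), Mul(2, Pow(17, Rational(1, 2)))), -1) = Pow(Add(Mul(4378, 6053), Mul(2, Pow(17, Rational(1, 2)))), -1) = Pow(Add(26500034, Mul(2, Pow(17, Rational(1, 2)))), -1)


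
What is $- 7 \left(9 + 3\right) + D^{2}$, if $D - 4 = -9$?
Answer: $-59$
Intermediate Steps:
$D = -5$ ($D = 4 - 9 = -5$)
$- 7 \left(9 + 3\right) + D^{2} = - 7 \left(9 + 3\right) + \left(-5\right)^{2} = \left(-7\right) 12 + 25 = -84 + 25 = -59$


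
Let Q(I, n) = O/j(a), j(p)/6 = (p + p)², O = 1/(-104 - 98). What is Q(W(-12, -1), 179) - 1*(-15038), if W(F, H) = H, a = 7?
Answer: 3572306975/237552 ≈ 15038.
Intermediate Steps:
O = -1/202 (O = 1/(-202) = -1/202 ≈ -0.0049505)
j(p) = 24*p² (j(p) = 6*(p + p)² = 6*(2*p)² = 6*(4*p²) = 24*p²)
Q(I, n) = -1/237552 (Q(I, n) = -1/(202*(24*7²)) = -1/(202*(24*49)) = -1/202/1176 = -1/202*1/1176 = -1/237552)
Q(W(-12, -1), 179) - 1*(-15038) = -1/237552 - 1*(-15038) = -1/237552 + 15038 = 3572306975/237552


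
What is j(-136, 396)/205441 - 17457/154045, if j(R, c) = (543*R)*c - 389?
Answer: -4508508710402/31647158845 ≈ -142.46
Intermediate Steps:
j(R, c) = -389 + 543*R*c (j(R, c) = 543*R*c - 389 = -389 + 543*R*c)
j(-136, 396)/205441 - 17457/154045 = (-389 + 543*(-136)*396)/205441 - 17457/154045 = (-389 - 29243808)*(1/205441) - 17457*1/154045 = -29244197*1/205441 - 17457/154045 = -29244197/205441 - 17457/154045 = -4508508710402/31647158845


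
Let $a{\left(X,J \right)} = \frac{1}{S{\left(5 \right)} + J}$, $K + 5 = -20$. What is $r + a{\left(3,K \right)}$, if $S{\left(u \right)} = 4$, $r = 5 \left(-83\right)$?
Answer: $- \frac{8716}{21} \approx -415.05$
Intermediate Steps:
$K = -25$ ($K = -5 - 20 = -25$)
$r = -415$
$a{\left(X,J \right)} = \frac{1}{4 + J}$
$r + a{\left(3,K \right)} = -415 + \frac{1}{4 - 25} = -415 + \frac{1}{-21} = -415 - \frac{1}{21} = - \frac{8716}{21}$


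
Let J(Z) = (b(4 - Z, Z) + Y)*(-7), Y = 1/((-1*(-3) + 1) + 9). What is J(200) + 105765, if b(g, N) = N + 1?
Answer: 1356647/13 ≈ 1.0436e+5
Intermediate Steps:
Y = 1/13 (Y = 1/((3 + 1) + 9) = 1/(4 + 9) = 1/13 ≈ 0.076923)
b(g, N) = 1 + N
J(Z) = -98/13 - 7*Z (J(Z) = ((1 + Z) + 1/13)*(-7) = (14/13 + Z)*(-7) = -98/13 - 7*Z)
J(200) + 105765 = (-98/13 - 7*200) + 105765 = (-98/13 - 1400) + 105765 = -18298/13 + 105765 = 1356647/13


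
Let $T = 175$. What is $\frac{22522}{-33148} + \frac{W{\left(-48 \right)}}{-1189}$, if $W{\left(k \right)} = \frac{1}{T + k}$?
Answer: $- \frac{1700461357}{2502723722} \approx -0.67944$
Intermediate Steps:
$W{\left(k \right)} = \frac{1}{175 + k}$
$\frac{22522}{-33148} + \frac{W{\left(-48 \right)}}{-1189} = \frac{22522}{-33148} + \frac{1}{\left(175 - 48\right) \left(-1189\right)} = 22522 \left(- \frac{1}{33148}\right) + \frac{1}{127} \left(- \frac{1}{1189}\right) = - \frac{11261}{16574} + \frac{1}{127} \left(- \frac{1}{1189}\right) = - \frac{11261}{16574} - \frac{1}{151003} = - \frac{1700461357}{2502723722}$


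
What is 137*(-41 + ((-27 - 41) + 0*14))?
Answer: -14933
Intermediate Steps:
137*(-41 + ((-27 - 41) + 0*14)) = 137*(-41 + (-68 + 0)) = 137*(-41 - 68) = 137*(-109) = -14933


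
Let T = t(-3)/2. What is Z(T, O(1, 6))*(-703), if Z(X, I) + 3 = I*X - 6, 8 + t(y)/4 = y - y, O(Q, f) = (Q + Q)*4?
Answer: 96311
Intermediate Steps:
O(Q, f) = 8*Q (O(Q, f) = (2*Q)*4 = 8*Q)
t(y) = -32 (t(y) = -32 + 4*(y - y) = -32 + 4*0 = -32 + 0 = -32)
T = -16 (T = -32/2 = -32*½ = -16)
Z(X, I) = -9 + I*X (Z(X, I) = -3 + (I*X - 6) = -3 + (-6 + I*X) = -9 + I*X)
Z(T, O(1, 6))*(-703) = (-9 + (8*1)*(-16))*(-703) = (-9 + 8*(-16))*(-703) = (-9 - 128)*(-703) = -137*(-703) = 96311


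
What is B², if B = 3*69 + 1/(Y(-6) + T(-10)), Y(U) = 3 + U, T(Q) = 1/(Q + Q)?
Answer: 158936449/3721 ≈ 42713.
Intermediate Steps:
T(Q) = 1/(2*Q)
B = 12607/61 (B = 3*69 + 1/((3 - 6) + (½)/(-10)) = 207 + 1/(-3 + (½)*(-⅒)) = 207 + 1/(-3 - 1/20) = 207 + 1/(-61/20) = 207 - 20/61 = 12607/61 ≈ 206.67)
B² = (12607/61)² = 158936449/3721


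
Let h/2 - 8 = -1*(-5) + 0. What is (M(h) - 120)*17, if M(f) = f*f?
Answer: 9452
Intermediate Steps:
h = 26 (h = 16 + 2*(-1*(-5) + 0) = 16 + 2*(5 + 0) = 16 + 2*5 = 16 + 10 = 26)
M(f) = f²
(M(h) - 120)*17 = (26² - 120)*17 = (676 - 120)*17 = 556*17 = 9452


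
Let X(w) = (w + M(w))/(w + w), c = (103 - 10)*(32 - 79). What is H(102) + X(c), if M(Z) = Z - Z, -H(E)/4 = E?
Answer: -815/2 ≈ -407.50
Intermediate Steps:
H(E) = -4*E
M(Z) = 0
c = -4371 (c = 93*(-47) = -4371)
X(w) = ½ (X(w) = (w + 0)/(w + w) = w/((2*w)) = w*(1/(2*w)) = ½)
H(102) + X(c) = -4*102 + ½ = -408 + ½ = -815/2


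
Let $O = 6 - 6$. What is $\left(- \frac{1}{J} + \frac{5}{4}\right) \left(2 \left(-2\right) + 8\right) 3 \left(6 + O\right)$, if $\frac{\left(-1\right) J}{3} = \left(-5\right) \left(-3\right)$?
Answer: $\frac{458}{5} \approx 91.6$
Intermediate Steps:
$O = 0$ ($O = 6 - 6 = 0$)
$J = -45$ ($J = - 3 \left(\left(-5\right) \left(-3\right)\right) = \left(-3\right) 15 = -45$)
$\left(- \frac{1}{J} + \frac{5}{4}\right) \left(2 \left(-2\right) + 8\right) 3 \left(6 + O\right) = \left(- \frac{1}{-45} + \frac{5}{4}\right) \left(2 \left(-2\right) + 8\right) 3 \left(6 + 0\right) = \left(\left(-1\right) \left(- \frac{1}{45}\right) + 5 \cdot \frac{1}{4}\right) \left(-4 + 8\right) 3 \cdot 6 = \left(\frac{1}{45} + \frac{5}{4}\right) 4 \cdot 18 = \frac{229}{180} \cdot 4 \cdot 18 = \frac{229}{45} \cdot 18 = \frac{458}{5}$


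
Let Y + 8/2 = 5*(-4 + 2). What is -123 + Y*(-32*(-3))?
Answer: -1467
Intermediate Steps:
Y = -14 (Y = -4 + 5*(-4 + 2) = -4 + 5*(-2) = -4 - 10 = -14)
-123 + Y*(-32*(-3)) = -123 - (-448)*(-3) = -123 - 14*96 = -123 - 1344 = -1467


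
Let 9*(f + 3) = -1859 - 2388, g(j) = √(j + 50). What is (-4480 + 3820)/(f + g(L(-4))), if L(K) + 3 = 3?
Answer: 12693780/9131513 + 133650*√2/9131513 ≈ 1.4108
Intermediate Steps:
L(K) = 0 (L(K) = -3 + 3 = 0)
g(j) = √(50 + j)
f = -4274/9 (f = -3 + (-1859 - 2388)/9 = -3 + (⅑)*(-4247) = -3 - 4247/9 = -4274/9 ≈ -474.89)
(-4480 + 3820)/(f + g(L(-4))) = (-4480 + 3820)/(-4274/9 + √(50 + 0)) = -660/(-4274/9 + √50) = -660/(-4274/9 + 5*√2)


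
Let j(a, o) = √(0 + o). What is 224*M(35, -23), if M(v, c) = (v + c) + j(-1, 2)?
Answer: 2688 + 224*√2 ≈ 3004.8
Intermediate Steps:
j(a, o) = √o
M(v, c) = c + v + √2 (M(v, c) = (v + c) + √2 = (c + v) + √2 = c + v + √2)
224*M(35, -23) = 224*(-23 + 35 + √2) = 224*(12 + √2) = 2688 + 224*√2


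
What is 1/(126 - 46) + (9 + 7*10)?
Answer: 6321/80 ≈ 79.012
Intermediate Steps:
1/(126 - 46) + (9 + 7*10) = 1/80 + (9 + 70) = 1/80 + 79 = 6321/80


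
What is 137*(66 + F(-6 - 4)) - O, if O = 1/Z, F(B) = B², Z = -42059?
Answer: 956505779/42059 ≈ 22742.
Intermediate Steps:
O = -1/42059 (O = 1/(-42059) = -1/42059 ≈ -2.3776e-5)
137*(66 + F(-6 - 4)) - O = 137*(66 + (-6 - 4)²) - 1*(-1/42059) = 137*(66 + (-10)²) + 1/42059 = 137*(66 + 100) + 1/42059 = 137*166 + 1/42059 = 22742 + 1/42059 = 956505779/42059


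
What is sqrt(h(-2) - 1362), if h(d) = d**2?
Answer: I*sqrt(1358) ≈ 36.851*I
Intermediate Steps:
sqrt(h(-2) - 1362) = sqrt((-2)**2 - 1362) = sqrt(4 - 1362) = sqrt(-1358) = I*sqrt(1358)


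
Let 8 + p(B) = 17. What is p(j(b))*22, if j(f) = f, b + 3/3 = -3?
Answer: 198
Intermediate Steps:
b = -4 (b = -1 - 3 = -4)
p(B) = 9 (p(B) = -8 + 17 = 9)
p(j(b))*22 = 9*22 = 198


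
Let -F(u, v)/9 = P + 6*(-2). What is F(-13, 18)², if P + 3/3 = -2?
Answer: 18225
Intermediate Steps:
P = -3 (P = -1 - 2 = -3)
F(u, v) = 135 (F(u, v) = -9*(-3 + 6*(-2)) = -9*(-3 - 12) = -9*(-15) = 135)
F(-13, 18)² = 135² = 18225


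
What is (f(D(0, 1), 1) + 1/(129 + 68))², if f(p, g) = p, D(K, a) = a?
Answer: 39204/38809 ≈ 1.0102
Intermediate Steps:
(f(D(0, 1), 1) + 1/(129 + 68))² = (1 + 1/(129 + 68))² = (1 + 1/197)² = (198/197)² = 39204/38809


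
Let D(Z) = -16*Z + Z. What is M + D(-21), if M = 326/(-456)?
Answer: 71657/228 ≈ 314.29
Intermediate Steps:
M = -163/228 (M = 326*(-1/456) = -163/228 ≈ -0.71491)
D(Z) = -15*Z
M + D(-21) = -163/228 - 15*(-21) = -163/228 + 315 = 71657/228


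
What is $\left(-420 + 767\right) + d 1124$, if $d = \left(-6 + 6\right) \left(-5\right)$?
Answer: $347$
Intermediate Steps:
$d = 0$ ($d = 0 \left(-5\right) = 0$)
$\left(-420 + 767\right) + d 1124 = \left(-420 + 767\right) + 0 \cdot 1124 = 347 + 0 = 347$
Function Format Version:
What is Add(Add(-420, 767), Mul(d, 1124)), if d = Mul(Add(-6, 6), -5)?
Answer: 347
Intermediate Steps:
d = 0 (d = Mul(0, -5) = 0)
Add(Add(-420, 767), Mul(d, 1124)) = Add(Add(-420, 767), Mul(0, 1124)) = Add(347, 0) = 347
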